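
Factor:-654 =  - 2^1*3^1 * 109^1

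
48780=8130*6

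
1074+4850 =5924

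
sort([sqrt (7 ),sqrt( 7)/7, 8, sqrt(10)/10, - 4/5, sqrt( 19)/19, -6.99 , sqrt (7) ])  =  [ - 6.99, - 4/5,  sqrt(19 ) /19, sqrt( 10)/10, sqrt( 7)/7, sqrt( 7), sqrt (7), 8 ] 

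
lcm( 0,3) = 0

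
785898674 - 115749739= 670148935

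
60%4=0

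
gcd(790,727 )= 1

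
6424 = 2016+4408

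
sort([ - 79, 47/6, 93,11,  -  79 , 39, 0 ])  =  [-79, -79, 0,47/6,11,39,  93 ]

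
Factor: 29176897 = 29176897^1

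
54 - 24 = 30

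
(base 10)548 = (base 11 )459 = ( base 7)1412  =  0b1000100100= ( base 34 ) g4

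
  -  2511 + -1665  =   - 4176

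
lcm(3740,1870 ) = 3740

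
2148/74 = 29 + 1/37 = 29.03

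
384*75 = 28800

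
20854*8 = 166832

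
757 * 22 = 16654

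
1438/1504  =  719/752=0.96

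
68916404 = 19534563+49381841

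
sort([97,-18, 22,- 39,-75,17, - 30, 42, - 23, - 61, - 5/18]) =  [-75,-61, - 39,  -  30, - 23, - 18, - 5/18, 17,22,42,97]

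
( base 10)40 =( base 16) 28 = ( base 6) 104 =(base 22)1i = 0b101000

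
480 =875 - 395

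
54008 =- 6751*(-8 )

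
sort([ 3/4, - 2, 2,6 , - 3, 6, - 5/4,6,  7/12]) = [ - 3, - 2, - 5/4, 7/12,3/4, 2,6,6,6]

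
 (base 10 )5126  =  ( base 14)1c22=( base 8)12006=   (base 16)1406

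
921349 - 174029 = 747320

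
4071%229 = 178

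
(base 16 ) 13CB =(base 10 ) 5067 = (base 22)aa7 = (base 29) 60l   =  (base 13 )23CA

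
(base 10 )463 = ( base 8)717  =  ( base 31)et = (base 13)298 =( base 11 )391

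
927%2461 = 927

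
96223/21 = 96223/21 = 4582.05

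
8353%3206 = 1941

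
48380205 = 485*99753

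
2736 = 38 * 72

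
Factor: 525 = 3^1*5^2*7^1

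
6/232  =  3/116 = 0.03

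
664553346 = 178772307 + 485781039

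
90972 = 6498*14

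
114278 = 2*57139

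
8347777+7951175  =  16298952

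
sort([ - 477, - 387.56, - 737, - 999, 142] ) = [ - 999, - 737, - 477 , - 387.56, 142]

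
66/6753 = 22/2251 =0.01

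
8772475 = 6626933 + 2145542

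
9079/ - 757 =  - 12 + 5/757 = - 11.99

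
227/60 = 3 + 47/60=3.78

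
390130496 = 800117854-409987358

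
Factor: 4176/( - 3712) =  -9/8 = -2^( - 3)*3^2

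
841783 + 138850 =980633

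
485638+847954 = 1333592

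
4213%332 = 229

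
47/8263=47/8263=0.01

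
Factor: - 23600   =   - 2^4*5^2*59^1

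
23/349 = 23/349 = 0.07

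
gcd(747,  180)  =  9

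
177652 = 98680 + 78972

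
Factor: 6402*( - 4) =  - 2^3*3^1*11^1*97^1 = - 25608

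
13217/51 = 259 + 8/51 = 259.16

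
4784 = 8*598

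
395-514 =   -  119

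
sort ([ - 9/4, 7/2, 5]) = [ - 9/4, 7/2,5]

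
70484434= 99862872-29378438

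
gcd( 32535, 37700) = 5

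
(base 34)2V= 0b1100011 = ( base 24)43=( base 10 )99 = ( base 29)3c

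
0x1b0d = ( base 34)5xn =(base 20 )H65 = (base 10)6925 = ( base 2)1101100001101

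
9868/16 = 616  +  3/4 = 616.75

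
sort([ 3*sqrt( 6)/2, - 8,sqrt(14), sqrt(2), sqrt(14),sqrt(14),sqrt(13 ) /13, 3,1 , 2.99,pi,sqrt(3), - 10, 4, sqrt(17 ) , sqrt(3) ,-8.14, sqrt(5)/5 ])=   [ - 10,-8.14, - 8,sqrt(13 ) /13  ,  sqrt(5 ) /5,  1,  sqrt(2),sqrt(3),sqrt (3 ),2.99, 3, pi , 3*sqrt( 6)/2, sqrt(14),sqrt( 14),sqrt( 14 ) , 4,  sqrt(17 ) ] 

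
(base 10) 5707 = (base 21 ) cjg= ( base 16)164B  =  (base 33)57V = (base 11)4319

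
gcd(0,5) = 5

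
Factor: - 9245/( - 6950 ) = 1849/1390 = 2^ ( - 1 )*5^(- 1)*43^2*139^(-1) 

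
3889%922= 201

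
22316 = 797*28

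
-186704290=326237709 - 512941999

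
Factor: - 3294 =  - 2^1*3^3*61^1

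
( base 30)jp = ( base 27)m1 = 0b1001010011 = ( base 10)595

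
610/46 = 305/23 = 13.26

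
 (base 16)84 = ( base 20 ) 6C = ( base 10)132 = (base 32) 44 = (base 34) 3u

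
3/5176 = 3/5176 = 0.00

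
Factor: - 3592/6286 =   -  2^2 * 7^( - 1) = - 4/7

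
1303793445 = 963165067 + 340628378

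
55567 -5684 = 49883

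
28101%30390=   28101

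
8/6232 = 1/779=0.00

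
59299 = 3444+55855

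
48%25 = 23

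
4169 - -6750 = 10919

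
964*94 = 90616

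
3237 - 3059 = 178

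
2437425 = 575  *4239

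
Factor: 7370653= 31^1*237763^1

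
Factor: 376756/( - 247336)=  - 131/86 = - 2^(-1 )*43^( - 1)*131^1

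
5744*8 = 45952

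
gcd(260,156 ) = 52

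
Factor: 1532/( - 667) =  - 2^2 *23^ ( - 1)  *  29^ ( - 1)*383^1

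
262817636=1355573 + 261462063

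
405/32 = 12 + 21/32 = 12.66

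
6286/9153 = 6286/9153 = 0.69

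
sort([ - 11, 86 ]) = [ - 11,  86 ]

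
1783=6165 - 4382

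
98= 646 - 548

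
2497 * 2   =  4994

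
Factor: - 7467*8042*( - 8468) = 508500131352 = 2^3*3^1 * 19^1*29^1*73^1*131^1*4021^1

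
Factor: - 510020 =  - 2^2*5^1*7^1*3643^1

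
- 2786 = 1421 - 4207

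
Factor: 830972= 2^2*207743^1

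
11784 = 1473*8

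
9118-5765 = 3353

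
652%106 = 16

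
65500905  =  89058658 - 23557753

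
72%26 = 20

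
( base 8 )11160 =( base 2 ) 1001001110000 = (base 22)9gc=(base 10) 4720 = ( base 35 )3tu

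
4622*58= 268076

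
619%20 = 19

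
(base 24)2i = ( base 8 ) 102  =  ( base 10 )66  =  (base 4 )1002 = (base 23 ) 2k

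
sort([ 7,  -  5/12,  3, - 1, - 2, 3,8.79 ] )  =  [ - 2, - 1, - 5/12,3,3,7,8.79]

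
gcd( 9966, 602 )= 2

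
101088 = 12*8424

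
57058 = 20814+36244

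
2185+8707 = 10892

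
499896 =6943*72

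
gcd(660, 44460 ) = 60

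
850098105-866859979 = - 16761874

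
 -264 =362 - 626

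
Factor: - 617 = - 617^1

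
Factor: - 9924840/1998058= - 2^2* 3^2* 5^1*19^1*1451^1*999029^( - 1 ) = - 4962420/999029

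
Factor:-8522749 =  - 8522749^1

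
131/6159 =131/6159 =0.02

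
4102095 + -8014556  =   - 3912461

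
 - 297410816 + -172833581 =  - 470244397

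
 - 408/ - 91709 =408/91709 = 0.00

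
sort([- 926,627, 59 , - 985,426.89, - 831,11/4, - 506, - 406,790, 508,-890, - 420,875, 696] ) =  [ - 985, -926,-890, - 831,-506 , - 420, - 406, 11/4 , 59,426.89, 508, 627, 696, 790,875] 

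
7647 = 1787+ 5860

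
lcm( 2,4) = 4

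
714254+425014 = 1139268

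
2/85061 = 2/85061 = 0.00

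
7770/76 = 3885/38 = 102.24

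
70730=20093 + 50637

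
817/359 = 817/359= 2.28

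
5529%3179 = 2350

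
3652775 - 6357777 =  - 2705002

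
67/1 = 67 = 67.00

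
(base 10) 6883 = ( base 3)100102221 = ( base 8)15343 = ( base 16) 1AE3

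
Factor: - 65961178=  -  2^1*977^1*33757^1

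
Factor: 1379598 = 2^1*3^1 * 11^1*20903^1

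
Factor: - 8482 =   -  2^1*4241^1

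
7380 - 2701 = 4679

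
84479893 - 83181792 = 1298101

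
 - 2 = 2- 4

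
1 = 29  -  28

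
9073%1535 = 1398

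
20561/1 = 20561 = 20561.00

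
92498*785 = 72610930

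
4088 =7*584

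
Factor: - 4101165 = -3^3*5^1*17^1*1787^1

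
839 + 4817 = 5656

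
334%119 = 96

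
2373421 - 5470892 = -3097471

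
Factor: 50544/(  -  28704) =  - 2^( - 1)*3^4*23^(-1 )=- 81/46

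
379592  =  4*94898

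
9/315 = 1/35 = 0.03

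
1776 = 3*592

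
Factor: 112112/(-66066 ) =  - 2^3 * 3^( - 1 )*7^1*11^( - 1 ) = - 56/33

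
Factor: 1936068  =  2^2 * 3^1*161339^1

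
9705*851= 8258955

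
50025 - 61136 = - 11111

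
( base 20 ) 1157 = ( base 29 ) A3A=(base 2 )10000100111011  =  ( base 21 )J62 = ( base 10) 8507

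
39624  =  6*6604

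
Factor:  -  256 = - 2^8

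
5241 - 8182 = - 2941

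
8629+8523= 17152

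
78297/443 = 176+329/443= 176.74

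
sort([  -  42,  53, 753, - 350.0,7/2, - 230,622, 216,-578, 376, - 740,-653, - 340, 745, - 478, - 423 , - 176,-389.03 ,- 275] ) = [ - 740, - 653, - 578, - 478, - 423, - 389.03, - 350.0, - 340, -275, - 230  , - 176, - 42, 7/2, 53, 216, 376,622, 745, 753] 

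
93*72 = 6696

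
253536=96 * 2641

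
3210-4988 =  - 1778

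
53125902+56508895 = 109634797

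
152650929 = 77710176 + 74940753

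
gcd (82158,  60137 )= 1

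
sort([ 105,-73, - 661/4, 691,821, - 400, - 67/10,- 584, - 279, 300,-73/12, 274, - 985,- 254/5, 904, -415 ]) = [ - 985, - 584, - 415, -400, - 279, - 661/4, - 73,- 254/5,-67/10, - 73/12, 105,274,300, 691,821, 904]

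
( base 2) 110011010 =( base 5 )3120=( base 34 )c2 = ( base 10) 410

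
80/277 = 80/277 = 0.29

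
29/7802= 29/7802 = 0.00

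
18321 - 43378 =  - 25057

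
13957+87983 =101940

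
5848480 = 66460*88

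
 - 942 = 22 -964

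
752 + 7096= 7848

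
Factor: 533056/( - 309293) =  - 2^6*8329^1*309293^( - 1)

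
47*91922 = 4320334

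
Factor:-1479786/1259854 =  - 3^1 * 7^1*11^1 * 3203^1*629927^( - 1 ) = - 739893/629927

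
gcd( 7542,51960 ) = 6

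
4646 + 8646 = 13292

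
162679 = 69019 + 93660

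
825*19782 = 16320150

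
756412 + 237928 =994340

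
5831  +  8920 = 14751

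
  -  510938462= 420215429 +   -  931153891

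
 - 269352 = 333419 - 602771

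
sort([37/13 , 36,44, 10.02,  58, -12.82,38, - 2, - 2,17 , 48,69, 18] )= [- 12.82, - 2, - 2,37/13,10.02 , 17 , 18,36 , 38,44,48,  58, 69 ]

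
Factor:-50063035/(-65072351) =5^1*11^1*37^1 * 73^1*337^1*6121^(-1 )*10631^( - 1)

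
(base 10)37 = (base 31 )16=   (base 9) 41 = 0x25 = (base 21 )1g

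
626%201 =23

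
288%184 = 104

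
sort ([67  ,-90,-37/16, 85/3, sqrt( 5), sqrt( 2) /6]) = [ - 90, - 37/16, sqrt( 2) /6, sqrt(5),85/3,67 ] 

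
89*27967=2489063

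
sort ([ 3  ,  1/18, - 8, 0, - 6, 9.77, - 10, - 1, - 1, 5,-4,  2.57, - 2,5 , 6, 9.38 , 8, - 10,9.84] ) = [ - 10, - 10,-8, - 6, - 4,-2, - 1,-1,0,1/18 , 2.57, 3, 5,5,6,8 , 9.38, 9.77,9.84 ] 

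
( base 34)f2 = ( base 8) 1000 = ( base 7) 1331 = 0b1000000000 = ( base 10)512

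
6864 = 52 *132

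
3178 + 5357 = 8535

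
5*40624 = 203120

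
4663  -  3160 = 1503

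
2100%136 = 60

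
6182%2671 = 840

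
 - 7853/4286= - 2 + 719/4286=- 1.83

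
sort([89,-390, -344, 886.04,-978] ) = [ - 978,-390, - 344,89, 886.04 ] 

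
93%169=93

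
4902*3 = 14706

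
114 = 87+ 27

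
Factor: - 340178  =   - 2^1*37^1*4597^1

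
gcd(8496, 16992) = 8496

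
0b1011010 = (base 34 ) 2m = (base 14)66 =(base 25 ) 3F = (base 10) 90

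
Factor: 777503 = 563^1*  1381^1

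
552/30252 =46/2521= 0.02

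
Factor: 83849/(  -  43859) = -61^( - 1) * 191^1*439^1* 719^( - 1 )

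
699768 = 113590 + 586178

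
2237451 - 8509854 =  - 6272403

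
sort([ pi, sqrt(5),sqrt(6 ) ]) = [ sqrt (5),  sqrt ( 6),pi]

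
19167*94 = 1801698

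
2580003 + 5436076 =8016079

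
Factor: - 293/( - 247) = 13^( - 1 )*19^( - 1)*293^1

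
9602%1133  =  538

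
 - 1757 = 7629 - 9386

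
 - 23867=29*( - 823) 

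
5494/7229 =5494/7229 = 0.76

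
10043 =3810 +6233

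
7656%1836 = 312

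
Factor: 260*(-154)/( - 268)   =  2^1*5^1*7^1*11^1*13^1*67^( - 1 )= 10010/67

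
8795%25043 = 8795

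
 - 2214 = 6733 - 8947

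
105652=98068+7584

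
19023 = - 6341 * (- 3)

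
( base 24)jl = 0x1dd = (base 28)h1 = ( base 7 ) 1251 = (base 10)477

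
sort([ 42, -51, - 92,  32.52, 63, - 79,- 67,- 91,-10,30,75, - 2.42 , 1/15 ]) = [-92 , - 91, -79, - 67, - 51, - 10 , - 2.42,1/15, 30,32.52, 42, 63, 75 ]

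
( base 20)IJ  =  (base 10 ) 379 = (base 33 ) BG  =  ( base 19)10i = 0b101111011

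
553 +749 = 1302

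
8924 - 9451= - 527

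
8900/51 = 174+26/51 = 174.51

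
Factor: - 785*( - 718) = 2^1*5^1*157^1*359^1= 563630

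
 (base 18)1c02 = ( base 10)9722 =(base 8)22772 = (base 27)d92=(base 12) 5762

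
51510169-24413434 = 27096735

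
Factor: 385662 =2^1*3^1*17^1*19^1*199^1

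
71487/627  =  114  +  3/209 = 114.01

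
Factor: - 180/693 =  - 20/77 =- 2^2 *5^1*7^( - 1)*11^( - 1)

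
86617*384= 33260928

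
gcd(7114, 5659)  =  1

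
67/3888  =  67/3888  =  0.02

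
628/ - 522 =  - 2 + 208/261 =- 1.20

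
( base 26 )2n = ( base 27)2L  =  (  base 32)2B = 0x4b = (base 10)75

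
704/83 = 704/83 = 8.48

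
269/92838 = 269/92838=0.00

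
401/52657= 401/52657 = 0.01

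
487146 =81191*6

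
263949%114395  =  35159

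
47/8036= 47/8036 = 0.01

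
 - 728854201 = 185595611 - 914449812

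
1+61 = 62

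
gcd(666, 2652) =6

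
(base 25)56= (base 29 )4f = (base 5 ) 1011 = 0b10000011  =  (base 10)131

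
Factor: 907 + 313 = 2^2 *5^1*61^1 = 1220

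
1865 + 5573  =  7438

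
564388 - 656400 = -92012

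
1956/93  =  21  +  1/31 =21.03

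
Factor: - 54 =-2^1*3^3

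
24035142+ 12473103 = 36508245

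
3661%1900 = 1761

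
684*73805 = 50482620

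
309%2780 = 309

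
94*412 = 38728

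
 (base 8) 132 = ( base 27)39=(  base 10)90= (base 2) 1011010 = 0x5a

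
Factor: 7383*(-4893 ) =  - 3^2*7^1*23^1*107^1 * 233^1 = - 36125019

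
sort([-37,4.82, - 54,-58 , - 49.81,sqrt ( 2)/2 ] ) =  [  -  58, - 54, - 49.81, - 37,sqrt(  2 )/2 , 4.82 ]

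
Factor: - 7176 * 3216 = - 2^7*3^2*13^1*23^1*67^1 = -23078016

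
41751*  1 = 41751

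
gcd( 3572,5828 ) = 188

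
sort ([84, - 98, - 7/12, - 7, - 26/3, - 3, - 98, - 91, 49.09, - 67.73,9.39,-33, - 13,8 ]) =[ - 98, - 98, - 91, -67.73, - 33, - 13, - 26/3, - 7,-3, - 7/12,8,  9.39,49.09,84]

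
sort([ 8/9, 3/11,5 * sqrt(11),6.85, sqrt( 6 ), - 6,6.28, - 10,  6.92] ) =[  -  10, - 6,  3/11,8/9,sqrt( 6 ),6.28,6.85,  6.92,5  *  sqrt(11) ] 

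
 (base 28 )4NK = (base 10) 3800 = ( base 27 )55k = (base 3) 12012202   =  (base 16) ed8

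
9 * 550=4950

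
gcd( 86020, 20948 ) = 4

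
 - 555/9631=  -1 + 9076/9631 = -0.06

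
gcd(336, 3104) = 16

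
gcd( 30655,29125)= 5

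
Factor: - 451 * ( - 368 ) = 165968= 2^4*11^1*23^1*41^1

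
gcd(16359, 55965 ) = 861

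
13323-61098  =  - 47775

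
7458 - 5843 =1615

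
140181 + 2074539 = 2214720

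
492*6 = 2952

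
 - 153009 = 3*( - 51003)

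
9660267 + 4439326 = 14099593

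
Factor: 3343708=2^2 * 835927^1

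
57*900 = 51300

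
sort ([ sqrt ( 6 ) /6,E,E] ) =[ sqrt ( 6 ) /6, E, E]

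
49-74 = -25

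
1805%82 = 1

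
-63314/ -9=63314/9 = 7034.89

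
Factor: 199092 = 2^2*3^1*47^1* 353^1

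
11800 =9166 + 2634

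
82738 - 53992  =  28746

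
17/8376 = 17/8376=0.00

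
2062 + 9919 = 11981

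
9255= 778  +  8477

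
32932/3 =32932/3 = 10977.33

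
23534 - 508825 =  - 485291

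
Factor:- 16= - 2^4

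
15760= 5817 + 9943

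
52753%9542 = 5043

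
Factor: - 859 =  - 859^1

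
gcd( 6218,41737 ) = 1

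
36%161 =36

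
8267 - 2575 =5692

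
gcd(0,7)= 7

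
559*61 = 34099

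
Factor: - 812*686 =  - 557032 = - 2^3*7^4*29^1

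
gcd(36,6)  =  6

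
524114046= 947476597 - 423362551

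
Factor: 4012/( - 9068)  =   - 1003/2267 = -  17^1*59^1*2267^( - 1) 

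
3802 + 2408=6210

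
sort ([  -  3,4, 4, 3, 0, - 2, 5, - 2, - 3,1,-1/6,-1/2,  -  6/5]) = [ - 3, - 3,-2, - 2,-6/5,-1/2, -1/6,0, 1, 3 , 4, 4, 5]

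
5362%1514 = 820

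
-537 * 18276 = -9814212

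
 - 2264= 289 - 2553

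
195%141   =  54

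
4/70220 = 1/17555=0.00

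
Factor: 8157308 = 2^2*19^1* 181^1*593^1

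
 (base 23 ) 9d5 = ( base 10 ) 5065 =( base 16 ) 13C9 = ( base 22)AA5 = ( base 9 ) 6847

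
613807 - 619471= - 5664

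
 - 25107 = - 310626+285519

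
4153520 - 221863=3931657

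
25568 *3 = 76704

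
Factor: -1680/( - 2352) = 5/7 = 5^1*7^( - 1 ) 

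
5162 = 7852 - 2690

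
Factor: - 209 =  - 11^1*19^1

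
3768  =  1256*3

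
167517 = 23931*7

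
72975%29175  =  14625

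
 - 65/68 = - 1  +  3/68 = - 0.96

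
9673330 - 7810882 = 1862448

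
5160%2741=2419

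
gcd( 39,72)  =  3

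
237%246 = 237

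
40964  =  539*76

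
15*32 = 480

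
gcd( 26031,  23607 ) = 3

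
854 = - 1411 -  - 2265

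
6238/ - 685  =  -6238/685  =  - 9.11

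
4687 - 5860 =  - 1173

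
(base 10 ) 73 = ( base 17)45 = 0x49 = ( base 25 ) 2N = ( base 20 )3D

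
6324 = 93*68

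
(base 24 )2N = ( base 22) 35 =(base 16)47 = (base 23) 32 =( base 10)71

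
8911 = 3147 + 5764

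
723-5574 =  - 4851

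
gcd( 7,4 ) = 1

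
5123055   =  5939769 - 816714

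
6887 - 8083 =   -  1196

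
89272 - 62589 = 26683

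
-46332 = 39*( - 1188)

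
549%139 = 132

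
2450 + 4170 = 6620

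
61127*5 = 305635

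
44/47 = 44/47 = 0.94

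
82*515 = 42230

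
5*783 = 3915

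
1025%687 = 338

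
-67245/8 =- 8406 +3/8 = -8405.62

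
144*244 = 35136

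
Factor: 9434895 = 3^1*5^1*628993^1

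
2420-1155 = 1265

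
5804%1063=489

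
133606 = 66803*2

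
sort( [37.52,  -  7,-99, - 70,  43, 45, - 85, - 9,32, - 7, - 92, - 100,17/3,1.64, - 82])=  [ - 100, - 99,-92,-85 , - 82, - 70, - 9, - 7,-7, 1.64 , 17/3,32 , 37.52,43, 45]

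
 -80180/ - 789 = 80180/789 = 101.62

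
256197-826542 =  -570345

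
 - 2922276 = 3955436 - 6877712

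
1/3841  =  1/3841 = 0.00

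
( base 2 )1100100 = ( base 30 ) 3a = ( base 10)100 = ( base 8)144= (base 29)3D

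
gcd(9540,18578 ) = 2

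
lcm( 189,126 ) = 378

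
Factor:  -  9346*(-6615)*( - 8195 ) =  - 506645959050=- 2^1*3^3*5^2*7^2*11^1 * 149^1*4673^1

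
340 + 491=831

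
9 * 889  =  8001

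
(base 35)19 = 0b101100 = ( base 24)1K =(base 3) 1122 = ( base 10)44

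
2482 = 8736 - 6254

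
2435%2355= 80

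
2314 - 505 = 1809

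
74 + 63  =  137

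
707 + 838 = 1545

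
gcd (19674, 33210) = 18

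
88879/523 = 88879/523= 169.94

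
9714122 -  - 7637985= 17352107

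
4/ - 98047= -4/98047 = -0.00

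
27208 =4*6802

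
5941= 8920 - 2979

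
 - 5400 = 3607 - 9007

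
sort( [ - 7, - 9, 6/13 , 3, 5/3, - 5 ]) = [ - 9,-7, - 5,  6/13,  5/3,  3]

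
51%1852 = 51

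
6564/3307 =1+3257/3307= 1.98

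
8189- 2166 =6023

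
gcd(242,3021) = 1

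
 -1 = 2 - 3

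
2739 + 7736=10475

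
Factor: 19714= 2^1*9857^1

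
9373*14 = 131222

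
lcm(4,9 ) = 36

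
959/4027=959/4027 = 0.24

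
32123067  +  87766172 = 119889239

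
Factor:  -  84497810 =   -  2^1* 5^1 * 61^1*71^1*1951^1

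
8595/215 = 1719/43  =  39.98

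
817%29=5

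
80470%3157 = 1545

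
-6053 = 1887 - 7940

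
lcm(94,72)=3384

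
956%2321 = 956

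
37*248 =9176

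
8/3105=8/3105 = 0.00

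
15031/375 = 15031/375 = 40.08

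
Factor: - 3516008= - 2^3 * 17^1*103^1*251^1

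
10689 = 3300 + 7389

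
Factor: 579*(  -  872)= - 2^3*3^1  *  109^1*193^1  =  - 504888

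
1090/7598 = 545/3799 = 0.14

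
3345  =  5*669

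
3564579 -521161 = 3043418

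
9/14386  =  9/14386=0.00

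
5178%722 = 124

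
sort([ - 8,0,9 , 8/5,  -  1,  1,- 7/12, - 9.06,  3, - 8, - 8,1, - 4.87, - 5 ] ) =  [ - 9.06, - 8, - 8,-8, - 5, - 4.87 , - 1, - 7/12 , 0,1, 1,8/5 , 3, 9]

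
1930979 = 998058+932921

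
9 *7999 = 71991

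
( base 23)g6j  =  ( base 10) 8621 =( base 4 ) 2012231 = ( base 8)20655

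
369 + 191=560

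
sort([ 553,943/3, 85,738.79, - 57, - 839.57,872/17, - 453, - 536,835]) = [-839.57, - 536, - 453,-57, 872/17, 85,943/3,553,738.79,835 ]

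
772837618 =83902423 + 688935195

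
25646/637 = 40 + 166/637= 40.26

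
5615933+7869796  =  13485729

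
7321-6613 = 708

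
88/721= 88/721 = 0.12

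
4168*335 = 1396280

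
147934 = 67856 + 80078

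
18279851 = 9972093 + 8307758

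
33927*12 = 407124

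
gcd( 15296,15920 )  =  16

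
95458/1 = 95458 = 95458.00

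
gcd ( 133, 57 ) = 19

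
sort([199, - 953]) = [ - 953, 199] 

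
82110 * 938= 77019180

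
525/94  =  525/94 = 5.59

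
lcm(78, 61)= 4758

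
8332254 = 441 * 18894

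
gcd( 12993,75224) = 1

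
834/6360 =139/1060 = 0.13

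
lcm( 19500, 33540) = 838500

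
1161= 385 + 776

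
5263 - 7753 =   -  2490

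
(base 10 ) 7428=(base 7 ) 30441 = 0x1d04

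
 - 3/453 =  - 1+150/151 = - 0.01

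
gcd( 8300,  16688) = 4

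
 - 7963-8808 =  - 16771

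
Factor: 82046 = 2^1*41023^1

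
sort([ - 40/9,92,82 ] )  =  [ - 40/9,82, 92]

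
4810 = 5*962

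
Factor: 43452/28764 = 71/47= 47^( - 1)*71^1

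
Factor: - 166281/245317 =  - 3^1 *43^1*1289^1*245317^( - 1 ) 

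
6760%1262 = 450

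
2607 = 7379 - 4772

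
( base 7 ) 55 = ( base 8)50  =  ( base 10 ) 40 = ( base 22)1I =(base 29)1b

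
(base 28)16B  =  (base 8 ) 1703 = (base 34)sb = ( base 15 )443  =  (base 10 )963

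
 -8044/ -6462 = 4022/3231 =1.24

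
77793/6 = 12965 + 1/2=12965.50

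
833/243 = 833/243 = 3.43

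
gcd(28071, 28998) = 9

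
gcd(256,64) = 64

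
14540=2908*5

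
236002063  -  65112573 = 170889490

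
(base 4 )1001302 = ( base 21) 9BA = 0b1000001110010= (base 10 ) 4210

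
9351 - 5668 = 3683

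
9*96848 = 871632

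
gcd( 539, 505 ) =1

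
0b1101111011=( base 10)891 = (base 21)209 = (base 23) 1fh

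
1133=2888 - 1755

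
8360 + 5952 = 14312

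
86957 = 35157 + 51800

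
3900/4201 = 3900/4201 = 0.93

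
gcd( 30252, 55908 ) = 12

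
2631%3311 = 2631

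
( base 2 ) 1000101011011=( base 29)586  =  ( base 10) 4443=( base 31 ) 4JA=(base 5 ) 120233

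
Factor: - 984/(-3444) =2^1*7^ ( - 1) = 2/7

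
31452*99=3113748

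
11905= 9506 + 2399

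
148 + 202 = 350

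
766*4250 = 3255500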